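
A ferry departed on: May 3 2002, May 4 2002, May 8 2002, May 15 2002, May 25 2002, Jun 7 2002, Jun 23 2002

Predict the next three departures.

The spacing grows by 3 each time: 1, 4, 7, 10, 13, 16 days.
Next gap: 19 days. Jun 23 2002 + 19 days = Jul 12 2002.
Next gap: 22 days. Jul 12 2002 + 22 days = Aug 3 2002.
Next gap: 25 days. Aug 3 2002 + 25 days = Aug 28 2002.

Jul 12 2002, Aug 3 2002, Aug 28 2002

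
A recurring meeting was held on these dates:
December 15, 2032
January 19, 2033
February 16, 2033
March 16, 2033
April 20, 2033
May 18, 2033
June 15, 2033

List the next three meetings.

July 20, 2033; August 17, 2033; September 21, 2033

All dates are Wednesdays, 35, 28, 28, 35, 28, 28 days apart.
Specifically, the 3rd Wednesday of each month.
3rd Wednesday of July 2033: July 20, 2033.
August 2033 — 3rd Wednesday is August 17, 2033.
3rd Wednesday of September 2033: September 21, 2033.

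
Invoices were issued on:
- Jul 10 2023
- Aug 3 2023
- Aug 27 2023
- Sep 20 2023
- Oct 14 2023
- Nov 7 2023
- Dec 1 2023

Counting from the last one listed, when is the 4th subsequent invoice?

Mar 6 2024

Every event comes 24 days after the last (24, 24, 24, 24, 24, 24).
Dec 1 2023 + 24 days = Dec 25 2023.
Dec 25 2023 + 24 days = Jan 18 2024.
Jan 18 2024 + 24 days = Feb 11 2024.
Feb 11 2024 + 24 days = Mar 6 2024.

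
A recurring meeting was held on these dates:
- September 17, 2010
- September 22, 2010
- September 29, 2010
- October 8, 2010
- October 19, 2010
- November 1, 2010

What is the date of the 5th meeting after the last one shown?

The spacing grows by 2 each time: 5, 7, 9, 11, 13 days.
Next gap: 15 days. November 1, 2010 + 15 days = November 16, 2010.
Next gap: 17 days. November 16, 2010 + 17 days = December 3, 2010.
Next gap: 19 days. December 3, 2010 + 19 days = December 22, 2010.
Next gap: 21 days. December 22, 2010 + 21 days = January 12, 2011.
Next gap: 23 days. January 12, 2011 + 23 days = February 4, 2011.

February 4, 2011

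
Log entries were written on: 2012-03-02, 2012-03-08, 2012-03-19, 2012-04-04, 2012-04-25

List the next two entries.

2012-05-21, 2012-06-21

Intervals are 6, 11, 16, 21 days — an arithmetic progression with common difference 5.
Next gap: 26 days. 2012-04-25 + 26 days = 2012-05-21.
Next gap: 31 days. 2012-05-21 + 31 days = 2012-06-21.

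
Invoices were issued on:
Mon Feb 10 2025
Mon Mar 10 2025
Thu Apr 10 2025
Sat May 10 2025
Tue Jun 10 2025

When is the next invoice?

The day-of-month is always 10 (28, 31, 30, 31 days between events).
So this recurs on the 10th of each month.
Next: July 2025 → Thu Jul 10 2025.

Thu Jul 10 2025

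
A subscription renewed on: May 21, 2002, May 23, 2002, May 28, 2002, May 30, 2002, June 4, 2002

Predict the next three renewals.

The gap pattern 2, 5, 2, 5 repeats every 2 events.
These are the Tuesdays and Thursdays of each week.
Next Thursday: June 6, 2002.
The following Tuesday is June 11, 2002.
Next Thursday: June 13, 2002.

June 6, 2002; June 11, 2002; June 13, 2002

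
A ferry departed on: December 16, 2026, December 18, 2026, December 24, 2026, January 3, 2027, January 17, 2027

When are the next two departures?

Gaps: 2, 6, 10, 14 days — each gap is 4 larger than the previous one.
Next gap: 18 days. January 17, 2027 + 18 days = February 4, 2027.
Next gap: 22 days. February 4, 2027 + 22 days = February 26, 2027.

February 4, 2027; February 26, 2027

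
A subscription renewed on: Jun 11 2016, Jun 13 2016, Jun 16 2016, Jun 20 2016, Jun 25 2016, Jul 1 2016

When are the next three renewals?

The spacing grows by 1 each time: 2, 3, 4, 5, 6 days.
Next gap: 7 days. Jul 1 2016 + 7 days = Jul 8 2016.
Next gap: 8 days. Jul 8 2016 + 8 days = Jul 16 2016.
Next gap: 9 days. Jul 16 2016 + 9 days = Jul 25 2016.

Jul 8 2016, Jul 16 2016, Jul 25 2016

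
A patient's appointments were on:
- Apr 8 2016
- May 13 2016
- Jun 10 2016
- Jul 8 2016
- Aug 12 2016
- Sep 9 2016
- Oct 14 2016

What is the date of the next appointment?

Nov 11 2016

These are Fridays at 28- or 35-day spacing (35, 28, 28, 35, 28, 35).
The pattern: 2nd Friday of the month.
November 2016 — 2nd Friday is Nov 11 2016.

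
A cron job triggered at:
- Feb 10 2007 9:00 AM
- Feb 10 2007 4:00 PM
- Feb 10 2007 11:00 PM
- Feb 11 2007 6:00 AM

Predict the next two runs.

Spacing: 7, 7, 7 h — constant 7 h.
Feb 11 2007 6:00 AM + 7 h = Feb 11 2007 1:00 PM.
Feb 11 2007 1:00 PM + 7 h = Feb 11 2007 8:00 PM.

Feb 11 2007 1:00 PM, Feb 11 2007 8:00 PM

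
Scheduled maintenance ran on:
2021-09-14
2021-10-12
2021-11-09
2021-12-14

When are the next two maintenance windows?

2022-01-11, 2022-02-08

These are Tuesdays at 28- or 35-day spacing (28, 28, 35).
The pattern: 2nd Tuesday of the month.
2nd Tuesday of January 2022: 2022-01-11.
2nd Tuesday of February 2022: 2022-02-08.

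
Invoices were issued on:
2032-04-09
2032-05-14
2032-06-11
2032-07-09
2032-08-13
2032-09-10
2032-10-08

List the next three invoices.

Gaps: 35, 28, 28, 35, 28, 28 days — a mix of 28 and 35. Every date is a Friday.
Each is the 2nd Friday of its month.
2nd Friday of November 2032: 2032-11-12.
2nd Friday of December 2032: 2032-12-10.
2nd Friday of January 2033: 2033-01-14.

2032-11-12, 2032-12-10, 2033-01-14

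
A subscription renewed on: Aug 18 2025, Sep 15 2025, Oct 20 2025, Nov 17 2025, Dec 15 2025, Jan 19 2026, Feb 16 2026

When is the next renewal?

These are Mondays at 28- or 35-day spacing (28, 35, 28, 28, 35, 28).
The pattern: 3rd Monday of the month.
3rd Monday of March 2026: Mar 16 2026.

Mar 16 2026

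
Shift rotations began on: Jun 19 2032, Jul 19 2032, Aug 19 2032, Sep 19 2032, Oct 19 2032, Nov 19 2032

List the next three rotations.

Gaps: 30, 31, 31, 30, 31 days — not constant. Every event is on the 19th of the month.
Pattern: the 19th of each month.
December 2032: Dec 19 2032.
January 2033: Jan 19 2033.
Next: February 2033 → Feb 19 2033.

Dec 19 2032, Jan 19 2033, Feb 19 2033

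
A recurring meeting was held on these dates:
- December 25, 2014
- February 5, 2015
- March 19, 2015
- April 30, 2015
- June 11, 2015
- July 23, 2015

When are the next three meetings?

September 3, 2015; October 15, 2015; November 26, 2015

Gaps between consecutive events: 42, 42, 42, 42, 42 days — a constant 42-day interval.
July 23, 2015 + 42 days = September 3, 2015.
September 3, 2015 + 42 days = October 15, 2015.
October 15, 2015 + 42 days = November 26, 2015.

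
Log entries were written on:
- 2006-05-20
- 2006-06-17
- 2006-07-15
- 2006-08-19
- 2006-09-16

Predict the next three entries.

2006-10-21, 2006-11-18, 2006-12-16

All dates are Saturdays, 28, 28, 35, 28 days apart.
Specifically, the 3rd Saturday of each month.
3rd Saturday of October 2006: 2006-10-21.
November 2006 — 3rd Saturday is 2006-11-18.
3rd Saturday of December 2006: 2006-12-16.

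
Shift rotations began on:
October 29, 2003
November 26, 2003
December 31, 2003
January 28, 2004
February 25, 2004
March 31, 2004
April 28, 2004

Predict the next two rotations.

These are Wednesdays with 28, 35, 28, 28, 35, 28-day gaps.
Each is the final Wednesday of its month — October 29, 2003 is past the 28th, so '4th Wednesday' doesn't fit.
May 2004 ends with Wednesday May 26, 2004.
June 2004 ends with Wednesday June 30, 2004.

May 26, 2004; June 30, 2004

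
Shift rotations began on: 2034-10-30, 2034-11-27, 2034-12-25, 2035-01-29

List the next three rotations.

2035-02-26, 2035-03-26, 2035-04-30

Every date is a Monday; gaps 28, 28, 35 days.
Each is the last Monday of its month (at least one falls on the 29th or later, ruling out '4th Monday').
Last Monday of February 2035: 2035-02-26.
Last Monday of March 2035: 2035-03-26.
Last Monday of April 2035: 2035-04-30.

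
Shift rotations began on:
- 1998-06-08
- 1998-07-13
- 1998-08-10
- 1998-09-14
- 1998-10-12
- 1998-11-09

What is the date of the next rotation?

1998-12-14

All dates are Mondays, 35, 28, 35, 28, 28 days apart.
Specifically, the 2nd Monday of each month.
December 1998 — 2nd Monday is 1998-12-14.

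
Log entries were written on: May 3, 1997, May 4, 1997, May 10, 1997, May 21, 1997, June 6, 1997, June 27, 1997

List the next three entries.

July 23, 1997; August 23, 1997; September 28, 1997

Gaps: 1, 6, 11, 16, 21 days — each gap is 5 larger than the previous one.
Next gap: 26 days. June 27, 1997 + 26 days = July 23, 1997.
Next gap: 31 days. July 23, 1997 + 31 days = August 23, 1997.
Next gap: 36 days. August 23, 1997 + 36 days = September 28, 1997.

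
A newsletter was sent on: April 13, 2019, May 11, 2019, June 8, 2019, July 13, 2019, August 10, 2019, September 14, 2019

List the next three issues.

Gaps: 28, 28, 35, 28, 35 days — a mix of 28 and 35. Every date is a Saturday.
Each is the 2nd Saturday of its month.
October 2019 — 2nd Saturday is October 12, 2019.
2nd Saturday of November 2019: November 9, 2019.
2nd Saturday of December 2019: December 14, 2019.

October 12, 2019; November 9, 2019; December 14, 2019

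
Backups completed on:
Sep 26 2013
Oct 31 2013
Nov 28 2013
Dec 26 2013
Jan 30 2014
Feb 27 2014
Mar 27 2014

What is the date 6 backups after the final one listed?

Sep 25 2014

These are Thursdays with 35, 28, 28, 35, 28, 28-day gaps.
Each is the final Thursday of its month — Oct 31 2013 is past the 28th, so '4th Thursday' doesn't fit.
Last Thursday of April 2014: Apr 24 2014.
Last Thursday of May 2014: May 29 2014.
June 2014 ends with Thursday Jun 26 2014.
Last Thursday of July 2014: Jul 31 2014.
Last Thursday of August 2014: Aug 28 2014.
September 2014 ends with Thursday Sep 25 2014.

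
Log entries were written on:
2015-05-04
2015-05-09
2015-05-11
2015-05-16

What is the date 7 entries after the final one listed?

Gaps: 5, 2, 5 days — not constant, but cyclic with period 2.
The events fall on every Monday and Saturday.
Next Monday: 2015-05-18.
Next Saturday: 2015-05-23.
Next Monday: 2015-05-25.
Next Saturday: 2015-05-30.
The following Monday is 2015-06-01.
Next Saturday: 2015-06-06.
The following Monday is 2015-06-08.

2015-06-08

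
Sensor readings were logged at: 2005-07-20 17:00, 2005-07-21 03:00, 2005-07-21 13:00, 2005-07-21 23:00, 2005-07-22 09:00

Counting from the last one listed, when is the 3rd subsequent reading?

Spacing: 10, 10, 10, 10 h — constant 10 h.
2005-07-22 09:00 + 10 h = 2005-07-22 19:00.
2005-07-22 19:00 + 10 h = 2005-07-23 05:00.
2005-07-23 05:00 + 10 h = 2005-07-23 15:00.

2005-07-23 15:00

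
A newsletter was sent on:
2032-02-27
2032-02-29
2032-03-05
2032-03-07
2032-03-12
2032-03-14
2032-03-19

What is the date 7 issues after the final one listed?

2032-04-11

Gaps: 2, 5, 2, 5, 2, 5 days — not constant, but cyclic with period 2.
The events fall on every Friday and Sunday.
Next Sunday: 2032-03-21.
The following Friday is 2032-03-26.
Next Sunday: 2032-03-28.
Next Friday: 2032-04-02.
Next Sunday: 2032-04-04.
Next Friday: 2032-04-09.
The following Sunday is 2032-04-11.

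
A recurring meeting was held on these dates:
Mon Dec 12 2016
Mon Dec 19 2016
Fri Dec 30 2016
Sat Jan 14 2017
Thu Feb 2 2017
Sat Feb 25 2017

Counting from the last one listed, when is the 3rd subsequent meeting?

Mon May 29 2017

Intervals are 7, 11, 15, 19, 23 days — an arithmetic progression with common difference 4.
Next gap: 27 days. Sat Feb 25 2017 + 27 days = Fri Mar 24 2017.
Next gap: 31 days. Fri Mar 24 2017 + 31 days = Mon Apr 24 2017.
Next gap: 35 days. Mon Apr 24 2017 + 35 days = Mon May 29 2017.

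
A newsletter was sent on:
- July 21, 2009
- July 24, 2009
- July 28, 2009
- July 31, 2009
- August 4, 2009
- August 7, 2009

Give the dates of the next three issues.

Every event lands on a Tuesday or Friday (gaps cycle 3, 4, 3, 4, 3).
So the schedule is: every Tuesday and Friday.
The following Tuesday is August 11, 2009.
Next Friday: August 14, 2009.
The following Tuesday is August 18, 2009.

August 11, 2009; August 14, 2009; August 18, 2009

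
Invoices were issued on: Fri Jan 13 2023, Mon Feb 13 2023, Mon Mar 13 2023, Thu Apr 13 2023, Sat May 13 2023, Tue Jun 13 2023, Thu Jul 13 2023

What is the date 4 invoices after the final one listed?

Gaps: 31, 28, 31, 30, 31, 30 days — not constant. Every event is on the 13th of the month.
Pattern: the 13th of each month.
August 2023: Sun Aug 13 2023.
September 2023: Wed Sep 13 2023.
October 2023: Fri Oct 13 2023.
Next: November 2023 → Mon Nov 13 2023.

Mon Nov 13 2023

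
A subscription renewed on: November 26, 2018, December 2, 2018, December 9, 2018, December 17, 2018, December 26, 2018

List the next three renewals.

Gaps: 6, 7, 8, 9 days — each gap is 1 larger than the previous one.
Next gap: 10 days. December 26, 2018 + 10 days = January 5, 2019.
Next gap: 11 days. January 5, 2019 + 11 days = January 16, 2019.
Next gap: 12 days. January 16, 2019 + 12 days = January 28, 2019.

January 5, 2019; January 16, 2019; January 28, 2019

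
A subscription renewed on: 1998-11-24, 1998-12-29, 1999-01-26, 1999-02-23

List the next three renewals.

Every date is a Tuesday; gaps 35, 28, 28 days.
Each is the last Tuesday of its month (at least one falls on the 29th or later, ruling out '4th Tuesday').
March 1999 ends with Tuesday 1999-03-30.
April 1999 ends with Tuesday 1999-04-27.
May 1999 ends with Tuesday 1999-05-25.

1999-03-30, 1999-04-27, 1999-05-25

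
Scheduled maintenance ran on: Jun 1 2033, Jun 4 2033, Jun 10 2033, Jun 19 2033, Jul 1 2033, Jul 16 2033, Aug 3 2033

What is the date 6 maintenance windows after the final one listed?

Jan 21 2034

Intervals are 3, 6, 9, 12, 15, 18 days — an arithmetic progression with common difference 3.
Next gap: 21 days. Aug 3 2033 + 21 days = Aug 24 2033.
Next gap: 24 days. Aug 24 2033 + 24 days = Sep 17 2033.
Next gap: 27 days. Sep 17 2033 + 27 days = Oct 14 2033.
Next gap: 30 days. Oct 14 2033 + 30 days = Nov 13 2033.
Next gap: 33 days. Nov 13 2033 + 33 days = Dec 16 2033.
Next gap: 36 days. Dec 16 2033 + 36 days = Jan 21 2034.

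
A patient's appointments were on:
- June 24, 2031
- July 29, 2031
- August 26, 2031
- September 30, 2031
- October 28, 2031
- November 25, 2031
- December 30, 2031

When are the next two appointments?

All Tuesdays; the gaps (35, 28, 35, 28, 28, 35) vary with month length.
This is the last Tuesday of each month.
January 2032 ends with Tuesday January 27, 2032.
February 2032 ends with Tuesday February 24, 2032.

January 27, 2032; February 24, 2032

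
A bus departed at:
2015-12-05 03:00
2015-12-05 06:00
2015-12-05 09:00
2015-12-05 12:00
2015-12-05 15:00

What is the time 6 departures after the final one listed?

2015-12-06 09:00

The interval is a steady 3 hours (3, 3, 3, 3).
2015-12-05 15:00 + 3 h = 2015-12-05 18:00.
2015-12-05 18:00 + 3 h = 2015-12-05 21:00.
2015-12-05 21:00 + 3 h = 2015-12-06 00:00.
2015-12-06 00:00 + 3 h = 2015-12-06 03:00.
2015-12-06 03:00 + 3 h = 2015-12-06 06:00.
2015-12-06 06:00 + 3 h = 2015-12-06 09:00.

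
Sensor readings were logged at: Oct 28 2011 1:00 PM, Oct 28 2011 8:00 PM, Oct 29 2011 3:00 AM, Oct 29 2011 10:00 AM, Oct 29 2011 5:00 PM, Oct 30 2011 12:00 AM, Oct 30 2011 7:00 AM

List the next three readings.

Oct 30 2011 2:00 PM, Oct 30 2011 9:00 PM, Oct 31 2011 4:00 AM

The interval is a steady 7 hours (7, 7, 7, 7, 7, 7).
Oct 30 2011 7:00 AM + 7 h = Oct 30 2011 2:00 PM.
Oct 30 2011 2:00 PM + 7 h = Oct 30 2011 9:00 PM.
Oct 30 2011 9:00 PM + 7 h = Oct 31 2011 4:00 AM.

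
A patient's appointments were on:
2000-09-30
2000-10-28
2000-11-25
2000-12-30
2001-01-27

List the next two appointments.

Every date is a Saturday; gaps 28, 28, 35, 28 days.
Each is the last Saturday of its month (at least one falls on the 29th or later, ruling out '4th Saturday').
Last Saturday of February 2001: 2001-02-24.
March 2001 ends with Saturday 2001-03-31.

2001-02-24, 2001-03-31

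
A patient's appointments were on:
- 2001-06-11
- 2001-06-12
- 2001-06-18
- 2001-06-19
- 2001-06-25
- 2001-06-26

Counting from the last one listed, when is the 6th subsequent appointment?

Gaps: 1, 6, 1, 6, 1 days — not constant, but cyclic with period 2.
The events fall on every Monday and Tuesday.
The following Monday is 2001-07-02.
The following Tuesday is 2001-07-03.
Next Monday: 2001-07-09.
Next Tuesday: 2001-07-10.
Next Monday: 2001-07-16.
The following Tuesday is 2001-07-17.

2001-07-17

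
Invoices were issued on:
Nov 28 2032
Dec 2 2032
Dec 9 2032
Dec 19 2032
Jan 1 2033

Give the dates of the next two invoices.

The spacing grows by 3 each time: 4, 7, 10, 13 days.
Next gap: 16 days. Jan 1 2033 + 16 days = Jan 17 2033.
Next gap: 19 days. Jan 17 2033 + 19 days = Feb 5 2033.

Jan 17 2033, Feb 5 2033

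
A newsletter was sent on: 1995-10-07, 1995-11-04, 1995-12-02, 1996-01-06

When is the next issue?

Gaps: 28, 28, 35 days — a mix of 28 and 35. Every date is a Saturday.
Each is the 1st Saturday of its month.
February 1996 — 1st Saturday is 1996-02-03.

1996-02-03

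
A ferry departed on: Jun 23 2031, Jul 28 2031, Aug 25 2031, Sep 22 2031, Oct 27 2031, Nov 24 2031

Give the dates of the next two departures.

All dates are Mondays, 35, 28, 28, 35, 28 days apart.
Specifically, the 4th Monday of each month.
December 2031 — 4th Monday is Dec 22 2031.
4th Monday of January 2032: Jan 26 2032.

Dec 22 2031, Jan 26 2032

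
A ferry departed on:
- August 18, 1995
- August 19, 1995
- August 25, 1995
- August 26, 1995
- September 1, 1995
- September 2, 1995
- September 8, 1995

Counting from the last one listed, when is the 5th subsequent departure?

September 23, 1995

Every event lands on a Friday or Saturday (gaps cycle 1, 6, 1, 6, 1, 6).
So the schedule is: every Friday and Saturday.
The following Saturday is September 9, 1995.
Next Friday: September 15, 1995.
Next Saturday: September 16, 1995.
The following Friday is September 22, 1995.
The following Saturday is September 23, 1995.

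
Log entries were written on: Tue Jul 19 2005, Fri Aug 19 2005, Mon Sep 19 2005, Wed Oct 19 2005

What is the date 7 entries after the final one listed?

Fri May 19 2006

Each date is the 19th; the gaps (31, 31, 30) track the month lengths.
The rule is the 19th of each month.
Next: November 2005 → Sat Nov 19 2005.
Next: December 2005 → Mon Dec 19 2005.
Next: January 2006 → Thu Jan 19 2006.
Next: February 2006 → Sun Feb 19 2006.
March 2006: Sun Mar 19 2006.
April 2006: Wed Apr 19 2006.
May 2006: Fri May 19 2006.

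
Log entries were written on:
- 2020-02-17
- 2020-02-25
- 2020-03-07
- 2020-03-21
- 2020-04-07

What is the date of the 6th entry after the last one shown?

Gaps: 8, 11, 14, 17 days — each gap is 3 larger than the previous one.
Next gap: 20 days. 2020-04-07 + 20 days = 2020-04-27.
Next gap: 23 days. 2020-04-27 + 23 days = 2020-05-20.
Next gap: 26 days. 2020-05-20 + 26 days = 2020-06-15.
Next gap: 29 days. 2020-06-15 + 29 days = 2020-07-14.
Next gap: 32 days. 2020-07-14 + 32 days = 2020-08-15.
Next gap: 35 days. 2020-08-15 + 35 days = 2020-09-19.

2020-09-19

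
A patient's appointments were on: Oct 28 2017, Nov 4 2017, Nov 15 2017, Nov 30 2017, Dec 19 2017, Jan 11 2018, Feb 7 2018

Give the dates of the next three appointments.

Mar 10 2018, Apr 14 2018, May 23 2018

Gaps: 7, 11, 15, 19, 23, 27 days — each gap is 4 larger than the previous one.
Next gap: 31 days. Feb 7 2018 + 31 days = Mar 10 2018.
Next gap: 35 days. Mar 10 2018 + 35 days = Apr 14 2018.
Next gap: 39 days. Apr 14 2018 + 39 days = May 23 2018.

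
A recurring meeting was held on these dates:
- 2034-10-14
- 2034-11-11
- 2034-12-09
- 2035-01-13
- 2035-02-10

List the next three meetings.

2035-03-10, 2035-04-14, 2035-05-12

Gaps: 28, 28, 35, 28 days — a mix of 28 and 35. Every date is a Saturday.
Each is the 2nd Saturday of its month.
2nd Saturday of March 2035: 2035-03-10.
April 2035 — 2nd Saturday is 2035-04-14.
2nd Saturday of May 2035: 2035-05-12.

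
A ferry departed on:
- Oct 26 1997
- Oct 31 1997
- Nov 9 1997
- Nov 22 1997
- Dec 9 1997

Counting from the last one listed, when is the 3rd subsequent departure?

The spacing grows by 4 each time: 5, 9, 13, 17 days.
Next gap: 21 days. Dec 9 1997 + 21 days = Dec 30 1997.
Next gap: 25 days. Dec 30 1997 + 25 days = Jan 24 1998.
Next gap: 29 days. Jan 24 1998 + 29 days = Feb 22 1998.

Feb 22 1998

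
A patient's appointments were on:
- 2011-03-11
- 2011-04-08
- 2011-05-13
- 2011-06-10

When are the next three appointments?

These are Fridays at 28- or 35-day spacing (28, 35, 28).
The pattern: 2nd Friday of the month.
July 2011 — 2nd Friday is 2011-07-08.
2nd Friday of August 2011: 2011-08-12.
2nd Friday of September 2011: 2011-09-09.

2011-07-08, 2011-08-12, 2011-09-09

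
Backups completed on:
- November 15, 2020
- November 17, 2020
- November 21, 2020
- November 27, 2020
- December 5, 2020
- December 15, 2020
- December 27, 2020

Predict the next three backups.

Gaps: 2, 4, 6, 8, 10, 12 days — each gap is 2 larger than the previous one.
Next gap: 14 days. December 27, 2020 + 14 days = January 10, 2021.
Next gap: 16 days. January 10, 2021 + 16 days = January 26, 2021.
Next gap: 18 days. January 26, 2021 + 18 days = February 13, 2021.

January 10, 2021; January 26, 2021; February 13, 2021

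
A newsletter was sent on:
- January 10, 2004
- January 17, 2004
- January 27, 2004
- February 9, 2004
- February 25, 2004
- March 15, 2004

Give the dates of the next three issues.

April 6, 2004; May 1, 2004; May 29, 2004

Intervals are 7, 10, 13, 16, 19 days — an arithmetic progression with common difference 3.
Next gap: 22 days. March 15, 2004 + 22 days = April 6, 2004.
Next gap: 25 days. April 6, 2004 + 25 days = May 1, 2004.
Next gap: 28 days. May 1, 2004 + 28 days = May 29, 2004.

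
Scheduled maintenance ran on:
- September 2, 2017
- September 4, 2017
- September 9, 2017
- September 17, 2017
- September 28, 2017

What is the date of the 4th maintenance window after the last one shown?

Intervals are 2, 5, 8, 11 days — an arithmetic progression with common difference 3.
Next gap: 14 days. September 28, 2017 + 14 days = October 12, 2017.
Next gap: 17 days. October 12, 2017 + 17 days = October 29, 2017.
Next gap: 20 days. October 29, 2017 + 20 days = November 18, 2017.
Next gap: 23 days. November 18, 2017 + 23 days = December 11, 2017.

December 11, 2017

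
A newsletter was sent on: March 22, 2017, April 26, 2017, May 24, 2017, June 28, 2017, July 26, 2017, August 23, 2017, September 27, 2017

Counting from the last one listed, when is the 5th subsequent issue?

These are Wednesdays at 28- or 35-day spacing (35, 28, 35, 28, 28, 35).
The pattern: 4th Wednesday of the month.
October 2017 — 4th Wednesday is October 25, 2017.
4th Wednesday of November 2017: November 22, 2017.
4th Wednesday of December 2017: December 27, 2017.
4th Wednesday of January 2018: January 24, 2018.
4th Wednesday of February 2018: February 28, 2018.

February 28, 2018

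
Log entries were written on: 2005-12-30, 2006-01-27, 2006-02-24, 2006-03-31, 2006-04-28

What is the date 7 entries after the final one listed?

2006-11-24

Every date is a Friday; gaps 28, 28, 35, 28 days.
Each is the last Friday of its month (at least one falls on the 29th or later, ruling out '4th Friday').
Last Friday of May 2006: 2006-05-26.
Last Friday of June 2006: 2006-06-30.
Last Friday of July 2006: 2006-07-28.
Last Friday of August 2006: 2006-08-25.
Last Friday of September 2006: 2006-09-29.
Last Friday of October 2006: 2006-10-27.
November 2006 ends with Friday 2006-11-24.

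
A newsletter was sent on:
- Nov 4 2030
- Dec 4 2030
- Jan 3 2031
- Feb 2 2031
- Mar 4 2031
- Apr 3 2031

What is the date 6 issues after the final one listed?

Sep 30 2031

Gaps between consecutive events: 30, 30, 30, 30, 30 days — a constant 30-day interval.
Apr 3 2031 + 30 days = May 3 2031.
May 3 2031 + 30 days = Jun 2 2031.
Jun 2 2031 + 30 days = Jul 2 2031.
Jul 2 2031 + 30 days = Aug 1 2031.
Aug 1 2031 + 30 days = Aug 31 2031.
Aug 31 2031 + 30 days = Sep 30 2031.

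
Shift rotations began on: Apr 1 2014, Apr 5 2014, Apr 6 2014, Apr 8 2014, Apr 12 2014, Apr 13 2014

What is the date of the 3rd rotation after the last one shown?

Apr 20 2014

Every event lands on a Tuesday or Saturday or Sunday (gaps cycle 4, 1, 2, 4, 1).
So the schedule is: every Tuesday, Saturday and Sunday.
The following Tuesday is Apr 15 2014.
The following Saturday is Apr 19 2014.
Next Sunday: Apr 20 2014.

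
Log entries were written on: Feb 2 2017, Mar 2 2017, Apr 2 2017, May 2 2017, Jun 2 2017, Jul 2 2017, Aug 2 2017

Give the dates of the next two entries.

Gaps: 28, 31, 30, 31, 30, 31 days — not constant. Every event is on the 2nd of the month.
Pattern: the 2nd of each month.
September 2017: Sep 2 2017.
October 2017: Oct 2 2017.

Sep 2 2017, Oct 2 2017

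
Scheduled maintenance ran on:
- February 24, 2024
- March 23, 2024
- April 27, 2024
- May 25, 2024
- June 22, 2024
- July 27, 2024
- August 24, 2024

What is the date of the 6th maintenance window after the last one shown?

These are Saturdays at 28- or 35-day spacing (28, 35, 28, 28, 35, 28).
The pattern: 4th Saturday of the month.
September 2024 — 4th Saturday is September 28, 2024.
October 2024 — 4th Saturday is October 26, 2024.
4th Saturday of November 2024: November 23, 2024.
December 2024 — 4th Saturday is December 28, 2024.
January 2025 — 4th Saturday is January 25, 2025.
February 2025 — 4th Saturday is February 22, 2025.

February 22, 2025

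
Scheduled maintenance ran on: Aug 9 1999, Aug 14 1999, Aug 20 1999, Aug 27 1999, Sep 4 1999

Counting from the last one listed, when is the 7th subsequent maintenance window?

Intervals are 5, 6, 7, 8 days — an arithmetic progression with common difference 1.
Next gap: 9 days. Sep 4 1999 + 9 days = Sep 13 1999.
Next gap: 10 days. Sep 13 1999 + 10 days = Sep 23 1999.
Next gap: 11 days. Sep 23 1999 + 11 days = Oct 4 1999.
Next gap: 12 days. Oct 4 1999 + 12 days = Oct 16 1999.
Next gap: 13 days. Oct 16 1999 + 13 days = Oct 29 1999.
Next gap: 14 days. Oct 29 1999 + 14 days = Nov 12 1999.
Next gap: 15 days. Nov 12 1999 + 15 days = Nov 27 1999.

Nov 27 1999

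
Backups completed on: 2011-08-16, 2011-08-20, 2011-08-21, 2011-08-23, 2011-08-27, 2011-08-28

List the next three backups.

2011-08-30, 2011-09-03, 2011-09-04

The gap pattern 4, 1, 2, 4, 1 repeats every 3 events.
These are the Tuesdays, Saturdays and Sundays of each week.
The following Tuesday is 2011-08-30.
Next Saturday: 2011-09-03.
Next Sunday: 2011-09-04.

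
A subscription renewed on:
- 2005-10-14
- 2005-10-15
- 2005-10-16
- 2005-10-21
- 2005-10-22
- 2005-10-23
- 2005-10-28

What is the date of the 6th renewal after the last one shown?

2005-11-11

Gaps: 1, 1, 5, 1, 1, 5 days — not constant, but cyclic with period 3.
The events fall on every Friday, Saturday and Sunday.
The following Saturday is 2005-10-29.
Next Sunday: 2005-10-30.
The following Friday is 2005-11-04.
The following Saturday is 2005-11-05.
The following Sunday is 2005-11-06.
Next Friday: 2005-11-11.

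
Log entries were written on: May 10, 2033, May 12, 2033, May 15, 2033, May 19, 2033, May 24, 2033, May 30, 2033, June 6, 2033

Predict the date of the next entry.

June 14, 2033

Gaps: 2, 3, 4, 5, 6, 7 days — each gap is 1 larger than the previous one.
Next gap: 8 days. June 6, 2033 + 8 days = June 14, 2033.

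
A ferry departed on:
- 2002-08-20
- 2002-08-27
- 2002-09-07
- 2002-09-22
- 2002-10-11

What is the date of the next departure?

2002-11-03

Intervals are 7, 11, 15, 19 days — an arithmetic progression with common difference 4.
Next gap: 23 days. 2002-10-11 + 23 days = 2002-11-03.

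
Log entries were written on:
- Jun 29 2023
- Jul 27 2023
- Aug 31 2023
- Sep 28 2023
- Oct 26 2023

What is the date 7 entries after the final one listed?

May 30 2024

All Thursdays; the gaps (28, 35, 28, 28) vary with month length.
This is the last Thursday of each month.
November 2023 ends with Thursday Nov 30 2023.
Last Thursday of December 2023: Dec 28 2023.
January 2024 ends with Thursday Jan 25 2024.
Last Thursday of February 2024: Feb 29 2024.
March 2024 ends with Thursday Mar 28 2024.
April 2024 ends with Thursday Apr 25 2024.
May 2024 ends with Thursday May 30 2024.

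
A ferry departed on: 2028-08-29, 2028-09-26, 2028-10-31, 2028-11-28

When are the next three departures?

All Tuesdays; the gaps (28, 35, 28) vary with month length.
This is the last Tuesday of each month.
December 2028 ends with Tuesday 2028-12-26.
Last Tuesday of January 2029: 2029-01-30.
Last Tuesday of February 2029: 2029-02-27.

2028-12-26, 2029-01-30, 2029-02-27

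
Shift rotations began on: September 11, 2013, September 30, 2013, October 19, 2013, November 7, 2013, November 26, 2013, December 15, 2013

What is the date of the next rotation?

Gaps between consecutive events: 19, 19, 19, 19, 19 days — a constant 19-day interval.
December 15, 2013 + 19 days = January 3, 2014.

January 3, 2014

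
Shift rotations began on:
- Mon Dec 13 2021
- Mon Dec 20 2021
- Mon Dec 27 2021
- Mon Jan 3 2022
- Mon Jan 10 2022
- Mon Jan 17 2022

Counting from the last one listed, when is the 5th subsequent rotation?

The spacing is 7, 7, 7, 7, 7 days — always 7 days.
Mon Jan 17 2022 + 7 days = Mon Jan 24 2022.
Mon Jan 24 2022 + 7 days = Mon Jan 31 2022.
Mon Jan 31 2022 + 7 days = Mon Feb 7 2022.
Mon Feb 7 2022 + 7 days = Mon Feb 14 2022.
Mon Feb 14 2022 + 7 days = Mon Feb 21 2022.

Mon Feb 21 2022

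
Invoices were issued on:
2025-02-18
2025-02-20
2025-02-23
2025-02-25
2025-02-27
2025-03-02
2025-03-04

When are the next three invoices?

The gap pattern 2, 3, 2, 2, 3, 2 repeats every 3 events.
These are the Tuesdays, Thursdays and Sundays of each week.
The following Thursday is 2025-03-06.
Next Sunday: 2025-03-09.
The following Tuesday is 2025-03-11.

2025-03-06, 2025-03-09, 2025-03-11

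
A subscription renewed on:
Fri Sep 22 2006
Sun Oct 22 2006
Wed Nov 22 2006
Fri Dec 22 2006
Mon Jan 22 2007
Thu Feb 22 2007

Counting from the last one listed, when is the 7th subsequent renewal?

The day-of-month is always 22 (30, 31, 30, 31, 31 days between events).
So this recurs on the 22nd of each month.
Next: March 2007 → Thu Mar 22 2007.
Next: April 2007 → Sun Apr 22 2007.
May 2007: Tue May 22 2007.
June 2007: Fri Jun 22 2007.
Next: July 2007 → Sun Jul 22 2007.
Next: August 2007 → Wed Aug 22 2007.
September 2007: Sat Sep 22 2007.

Sat Sep 22 2007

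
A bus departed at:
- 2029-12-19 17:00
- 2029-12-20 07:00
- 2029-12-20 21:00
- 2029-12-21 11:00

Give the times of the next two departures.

Gaps: 14, 14, 14 hours — each event is 14 hours after the previous one.
2029-12-21 11:00 + 14 h = 2029-12-22 01:00.
2029-12-22 01:00 + 14 h = 2029-12-22 15:00.

2029-12-22 01:00, 2029-12-22 15:00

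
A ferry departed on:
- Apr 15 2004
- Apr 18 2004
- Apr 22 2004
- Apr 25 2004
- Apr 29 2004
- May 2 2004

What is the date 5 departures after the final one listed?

May 20 2004

Gaps: 3, 4, 3, 4, 3 days — not constant, but cyclic with period 2.
The events fall on every Thursday and Sunday.
Next Thursday: May 6 2004.
Next Sunday: May 9 2004.
Next Thursday: May 13 2004.
Next Sunday: May 16 2004.
The following Thursday is May 20 2004.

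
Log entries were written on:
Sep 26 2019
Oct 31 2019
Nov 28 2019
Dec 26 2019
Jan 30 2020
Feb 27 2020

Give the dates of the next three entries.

All Thursdays; the gaps (35, 28, 28, 35, 28) vary with month length.
This is the last Thursday of each month.
March 2020 ends with Thursday Mar 26 2020.
April 2020 ends with Thursday Apr 30 2020.
Last Thursday of May 2020: May 28 2020.

Mar 26 2020, Apr 30 2020, May 28 2020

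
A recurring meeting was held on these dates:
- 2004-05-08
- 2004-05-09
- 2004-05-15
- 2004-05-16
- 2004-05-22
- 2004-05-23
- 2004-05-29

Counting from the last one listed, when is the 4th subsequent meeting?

2004-06-12

Every event lands on a Saturday or Sunday (gaps cycle 1, 6, 1, 6, 1, 6).
So the schedule is: every Saturday and Sunday.
Next Sunday: 2004-05-30.
The following Saturday is 2004-06-05.
The following Sunday is 2004-06-06.
Next Saturday: 2004-06-12.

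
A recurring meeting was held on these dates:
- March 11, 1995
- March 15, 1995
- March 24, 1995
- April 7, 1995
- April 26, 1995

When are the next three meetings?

May 20, 1995; June 18, 1995; July 22, 1995

Gaps: 4, 9, 14, 19 days — each gap is 5 larger than the previous one.
Next gap: 24 days. April 26, 1995 + 24 days = May 20, 1995.
Next gap: 29 days. May 20, 1995 + 29 days = June 18, 1995.
Next gap: 34 days. June 18, 1995 + 34 days = July 22, 1995.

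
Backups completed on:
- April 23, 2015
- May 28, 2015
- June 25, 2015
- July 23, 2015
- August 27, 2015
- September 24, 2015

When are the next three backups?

October 22, 2015; November 26, 2015; December 24, 2015

All dates are Thursdays, 35, 28, 28, 35, 28 days apart.
Specifically, the 4th Thursday of each month.
4th Thursday of October 2015: October 22, 2015.
November 2015 — 4th Thursday is November 26, 2015.
4th Thursday of December 2015: December 24, 2015.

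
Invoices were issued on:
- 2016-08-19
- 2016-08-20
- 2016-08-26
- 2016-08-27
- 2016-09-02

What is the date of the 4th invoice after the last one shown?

2016-09-16

Every event lands on a Friday or Saturday (gaps cycle 1, 6, 1, 6).
So the schedule is: every Friday and Saturday.
Next Saturday: 2016-09-03.
The following Friday is 2016-09-09.
The following Saturday is 2016-09-10.
The following Friday is 2016-09-16.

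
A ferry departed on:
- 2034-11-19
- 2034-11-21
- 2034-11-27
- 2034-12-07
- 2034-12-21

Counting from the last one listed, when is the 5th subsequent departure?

2035-04-30

The spacing grows by 4 each time: 2, 6, 10, 14 days.
Next gap: 18 days. 2034-12-21 + 18 days = 2035-01-08.
Next gap: 22 days. 2035-01-08 + 22 days = 2035-01-30.
Next gap: 26 days. 2035-01-30 + 26 days = 2035-02-25.
Next gap: 30 days. 2035-02-25 + 30 days = 2035-03-27.
Next gap: 34 days. 2035-03-27 + 34 days = 2035-04-30.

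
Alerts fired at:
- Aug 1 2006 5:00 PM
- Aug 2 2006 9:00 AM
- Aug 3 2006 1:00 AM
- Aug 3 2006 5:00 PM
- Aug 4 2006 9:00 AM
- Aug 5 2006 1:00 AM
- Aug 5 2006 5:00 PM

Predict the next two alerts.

Gaps: 16, 16, 16, 16, 16, 16 hours — each event is 16 hours after the previous one.
Aug 5 2006 5:00 PM + 16 h = Aug 6 2006 9:00 AM.
Aug 6 2006 9:00 AM + 16 h = Aug 7 2006 1:00 AM.

Aug 6 2006 9:00 AM, Aug 7 2006 1:00 AM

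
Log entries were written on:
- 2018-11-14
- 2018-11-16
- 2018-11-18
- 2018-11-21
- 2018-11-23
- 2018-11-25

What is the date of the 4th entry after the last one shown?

2018-12-05

Gaps: 2, 2, 3, 2, 2 days — not constant, but cyclic with period 3.
The events fall on every Wednesday, Friday and Sunday.
The following Wednesday is 2018-11-28.
Next Friday: 2018-11-30.
Next Sunday: 2018-12-02.
The following Wednesday is 2018-12-05.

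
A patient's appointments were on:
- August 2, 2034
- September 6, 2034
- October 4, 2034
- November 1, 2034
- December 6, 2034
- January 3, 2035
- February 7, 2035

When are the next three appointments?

March 7, 2035; April 4, 2035; May 2, 2035

All dates are Wednesdays, 35, 28, 28, 35, 28, 35 days apart.
Specifically, the 1st Wednesday of each month.
March 2035 — 1st Wednesday is March 7, 2035.
April 2035 — 1st Wednesday is April 4, 2035.
1st Wednesday of May 2035: May 2, 2035.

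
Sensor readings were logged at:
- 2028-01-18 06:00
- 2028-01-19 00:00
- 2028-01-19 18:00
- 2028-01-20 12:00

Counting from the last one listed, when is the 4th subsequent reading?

2028-01-23 12:00

Gaps: 18, 18, 18 hours — each event is 18 hours after the previous one.
2028-01-20 12:00 + 18 h = 2028-01-21 06:00.
2028-01-21 06:00 + 18 h = 2028-01-22 00:00.
2028-01-22 00:00 + 18 h = 2028-01-22 18:00.
2028-01-22 18:00 + 18 h = 2028-01-23 12:00.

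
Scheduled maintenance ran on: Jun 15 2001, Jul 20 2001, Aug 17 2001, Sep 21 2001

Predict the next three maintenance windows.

These are Fridays at 28- or 35-day spacing (35, 28, 35).
The pattern: 3rd Friday of the month.
3rd Friday of October 2001: Oct 19 2001.
November 2001 — 3rd Friday is Nov 16 2001.
3rd Friday of December 2001: Dec 21 2001.

Oct 19 2001, Nov 16 2001, Dec 21 2001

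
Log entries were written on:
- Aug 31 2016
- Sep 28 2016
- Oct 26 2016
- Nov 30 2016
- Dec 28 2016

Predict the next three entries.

These are Wednesdays with 28, 28, 35, 28-day gaps.
Each is the final Wednesday of its month — Aug 31 2016 is past the 28th, so '4th Wednesday' doesn't fit.
Last Wednesday of January 2017: Jan 25 2017.
February 2017 ends with Wednesday Feb 22 2017.
Last Wednesday of March 2017: Mar 29 2017.

Jan 25 2017, Feb 22 2017, Mar 29 2017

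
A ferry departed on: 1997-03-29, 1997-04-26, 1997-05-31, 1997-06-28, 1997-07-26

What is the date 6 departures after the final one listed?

These are Saturdays with 28, 35, 28, 28-day gaps.
Each is the final Saturday of its month — 1997-03-29 is past the 28th, so '4th Saturday' doesn't fit.
August 1997 ends with Saturday 1997-08-30.
September 1997 ends with Saturday 1997-09-27.
Last Saturday of October 1997: 1997-10-25.
November 1997 ends with Saturday 1997-11-29.
December 1997 ends with Saturday 1997-12-27.
January 1998 ends with Saturday 1998-01-31.

1998-01-31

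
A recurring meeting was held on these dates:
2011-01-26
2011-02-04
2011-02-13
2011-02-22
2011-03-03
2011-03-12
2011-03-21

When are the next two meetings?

The spacing is 9, 9, 9, 9, 9, 9 days — always 9 days.
2011-03-21 + 9 days = 2011-03-30.
2011-03-30 + 9 days = 2011-04-08.

2011-03-30, 2011-04-08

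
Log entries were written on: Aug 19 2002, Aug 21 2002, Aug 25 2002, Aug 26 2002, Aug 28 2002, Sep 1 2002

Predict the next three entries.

The gap pattern 2, 4, 1, 2, 4 repeats every 3 events.
These are the Mondays, Wednesdays and Sundays of each week.
The following Monday is Sep 2 2002.
The following Wednesday is Sep 4 2002.
The following Sunday is Sep 8 2002.

Sep 2 2002, Sep 4 2002, Sep 8 2002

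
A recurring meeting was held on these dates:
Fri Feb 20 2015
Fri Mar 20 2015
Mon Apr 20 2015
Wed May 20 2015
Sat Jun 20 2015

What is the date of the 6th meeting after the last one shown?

The day-of-month is always 20 (28, 31, 30, 31 days between events).
So this recurs on the 20th of each month.
July 2015: Mon Jul 20 2015.
Next: August 2015 → Thu Aug 20 2015.
Next: September 2015 → Sun Sep 20 2015.
October 2015: Tue Oct 20 2015.
November 2015: Fri Nov 20 2015.
December 2015: Sun Dec 20 2015.

Sun Dec 20 2015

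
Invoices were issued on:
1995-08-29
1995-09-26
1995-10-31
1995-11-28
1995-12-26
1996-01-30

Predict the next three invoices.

1996-02-27, 1996-03-26, 1996-04-30

These are Tuesdays with 28, 35, 28, 28, 35-day gaps.
Each is the final Tuesday of its month — 1995-08-29 is past the 28th, so '4th Tuesday' doesn't fit.
Last Tuesday of February 1996: 1996-02-27.
March 1996 ends with Tuesday 1996-03-26.
April 1996 ends with Tuesday 1996-04-30.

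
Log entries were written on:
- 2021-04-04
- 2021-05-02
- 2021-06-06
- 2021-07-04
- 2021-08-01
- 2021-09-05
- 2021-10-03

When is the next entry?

Gaps: 28, 35, 28, 28, 35, 28 days — a mix of 28 and 35. Every date is a Sunday.
Each is the 1st Sunday of its month.
November 2021 — 1st Sunday is 2021-11-07.

2021-11-07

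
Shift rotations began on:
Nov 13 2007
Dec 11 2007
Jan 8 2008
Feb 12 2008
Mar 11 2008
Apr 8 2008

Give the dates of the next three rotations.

Gaps: 28, 28, 35, 28, 28 days — a mix of 28 and 35. Every date is a Tuesday.
Each is the 2nd Tuesday of its month.
2nd Tuesday of May 2008: May 13 2008.
2nd Tuesday of June 2008: Jun 10 2008.
July 2008 — 2nd Tuesday is Jul 8 2008.

May 13 2008, Jun 10 2008, Jul 8 2008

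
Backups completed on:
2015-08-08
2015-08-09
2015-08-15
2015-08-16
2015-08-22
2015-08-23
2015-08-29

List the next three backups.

The gap pattern 1, 6, 1, 6, 1, 6 repeats every 2 events.
These are the Saturdays and Sundays of each week.
The following Sunday is 2015-08-30.
The following Saturday is 2015-09-05.
Next Sunday: 2015-09-06.

2015-08-30, 2015-09-05, 2015-09-06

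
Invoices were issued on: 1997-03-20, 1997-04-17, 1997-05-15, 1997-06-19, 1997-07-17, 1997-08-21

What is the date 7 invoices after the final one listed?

All dates are Thursdays, 28, 28, 35, 28, 35 days apart.
Specifically, the 3rd Thursday of each month.
September 1997 — 3rd Thursday is 1997-09-18.
October 1997 — 3rd Thursday is 1997-10-16.
3rd Thursday of November 1997: 1997-11-20.
3rd Thursday of December 1997: 1997-12-18.
3rd Thursday of January 1998: 1998-01-15.
3rd Thursday of February 1998: 1998-02-19.
March 1998 — 3rd Thursday is 1998-03-19.

1998-03-19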